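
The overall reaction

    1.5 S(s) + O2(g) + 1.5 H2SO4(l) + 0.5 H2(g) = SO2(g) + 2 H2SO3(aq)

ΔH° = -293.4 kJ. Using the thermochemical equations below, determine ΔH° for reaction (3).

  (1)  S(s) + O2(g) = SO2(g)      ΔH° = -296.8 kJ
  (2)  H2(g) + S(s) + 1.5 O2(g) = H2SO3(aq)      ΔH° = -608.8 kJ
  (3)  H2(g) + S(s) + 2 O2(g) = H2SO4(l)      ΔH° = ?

(1) as written (SO2(g) already on the product side): -296.8 kJ
(2) × 2 (×2 to match 2 H2SO3(aq) in the target): (2)·(-608.8) = -1217.6 kJ
(3) reversed and × 3/2 (H2SO4(l) must end up as a reactant; ×3/2 to match 3/2 H2SO4(l) in the target): contributes −3/2·x
-293.4 = (-296.8) + (-1217.6) − 3/2·x
x = (-293.4 − (-1514.4)) / (-3/2) = -814.0 kJ

ΔH° = -814.0 kJ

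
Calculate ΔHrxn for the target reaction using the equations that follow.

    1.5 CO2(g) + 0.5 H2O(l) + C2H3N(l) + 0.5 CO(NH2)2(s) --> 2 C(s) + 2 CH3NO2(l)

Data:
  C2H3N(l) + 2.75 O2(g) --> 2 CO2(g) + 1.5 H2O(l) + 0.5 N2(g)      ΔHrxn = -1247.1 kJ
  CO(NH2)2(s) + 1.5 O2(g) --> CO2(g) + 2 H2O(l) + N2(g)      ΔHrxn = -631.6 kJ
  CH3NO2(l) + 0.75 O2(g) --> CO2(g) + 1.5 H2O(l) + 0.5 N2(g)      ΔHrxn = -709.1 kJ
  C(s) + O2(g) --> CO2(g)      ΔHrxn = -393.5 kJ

ΔHrxn = 642.3 kJ

equation 1 as written (C2H3N(l) already on the reactant side): -1247.1 kJ
equation 2 × 1/2 (scale by 1/2 for the 1/2 CO(NH2)2(s)): (1/2)·(-631.6) = -315.8 kJ
equation 3 reversed and × 2 (reverse to put CH3NO2(l) on the product side; ×2 to match 2 CH3NO2(l) in the target): (-2)·(-709.1) = +1418.2 kJ
equation 4 reversed and × 2 (reverse to put C(s) on the product side; ×2 to match 2 C(s) in the target): (-2)·(-393.5) = +787.0 kJ
Combining the equations, ΔHrxn = (-1247.1) + (-315.8) + (+1418.2) + (+787.0) = 642.3 kJ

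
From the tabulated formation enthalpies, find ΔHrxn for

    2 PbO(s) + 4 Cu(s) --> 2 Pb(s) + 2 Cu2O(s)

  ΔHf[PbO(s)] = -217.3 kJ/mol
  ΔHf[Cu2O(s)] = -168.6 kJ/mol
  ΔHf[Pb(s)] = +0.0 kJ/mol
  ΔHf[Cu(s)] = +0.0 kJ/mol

ΔHrxn = 97.4 kJ/mol

ΔH°rxn = Σ nΔHf°(products) − Σ nΔHf°(reactants).
Products: 2·(+0.0) + 2·(-168.6) = -337.2
Reactants: 2·(-217.3) + 4·(+0.0) = -434.6
ΔHrxn = (-337.2) − (-434.6) = 97.4 kJ/mol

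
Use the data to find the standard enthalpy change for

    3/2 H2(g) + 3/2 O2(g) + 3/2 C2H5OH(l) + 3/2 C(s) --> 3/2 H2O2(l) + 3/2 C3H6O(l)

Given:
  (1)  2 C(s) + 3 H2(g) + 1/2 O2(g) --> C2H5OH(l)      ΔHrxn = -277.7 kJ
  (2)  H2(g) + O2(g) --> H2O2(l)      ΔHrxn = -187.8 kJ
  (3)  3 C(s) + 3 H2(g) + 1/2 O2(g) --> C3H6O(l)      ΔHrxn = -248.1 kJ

ΔHrxn = -237.3 kJ

(1) reversed and × 3/2 (C2H5OH(l) must end up as a reactant; scale by 3/2 for the 3/2 C2H5OH(l)): (-3/2)·(-277.7) = +416.55 kJ
(2) × 3/2 (×3/2 to match 3/2 H2O2(l) in the target): (3/2)·(-187.8) = -281.7 kJ
(3) × 3/2 (scale by 3/2 for the 3/2 C3H6O(l)): (3/2)·(-248.1) = -372.15 kJ
ΔHrxn = (+416.55) + (-281.7) + (-372.15) = -237.3 kJ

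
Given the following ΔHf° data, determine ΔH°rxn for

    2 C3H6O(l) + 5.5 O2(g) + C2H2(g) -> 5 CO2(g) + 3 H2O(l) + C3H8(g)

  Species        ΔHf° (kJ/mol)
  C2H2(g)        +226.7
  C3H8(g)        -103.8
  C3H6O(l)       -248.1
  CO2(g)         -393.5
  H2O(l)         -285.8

ΔH°rxn = -2659.2 kJ/mol

Products: 5·(-393.5) + 3·(-285.8) + 1·(-103.8) = -2928.7
Reactants: 2·(-248.1) + 11/2·(+0.0) + 1·(+226.7) = -269.5
ΔH°rxn = (-2928.7) − (-269.5) = -2659.2 kJ/mol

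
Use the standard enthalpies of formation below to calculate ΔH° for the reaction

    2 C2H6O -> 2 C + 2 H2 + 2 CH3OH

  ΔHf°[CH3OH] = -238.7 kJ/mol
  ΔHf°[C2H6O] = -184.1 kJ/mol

Products: 2·(+0.0) + 2·(+0.0) + 2·(-238.7) = -477.4
Reactants: 2·(-184.1) = -368.2
ΔH° = (-477.4) − (-368.2) = -109.2 kJ/mol

ΔH° = -109.2 kJ/mol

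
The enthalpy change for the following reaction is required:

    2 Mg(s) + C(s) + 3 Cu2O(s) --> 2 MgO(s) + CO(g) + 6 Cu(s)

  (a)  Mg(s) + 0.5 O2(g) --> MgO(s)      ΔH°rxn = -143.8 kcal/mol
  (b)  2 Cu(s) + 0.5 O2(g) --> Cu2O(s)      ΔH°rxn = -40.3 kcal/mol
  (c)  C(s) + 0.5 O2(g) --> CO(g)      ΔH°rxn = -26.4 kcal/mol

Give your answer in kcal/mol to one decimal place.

ΔH°rxn = -193.1 kcal/mol

(a) × 2: (2)·(-143.8) = -287.6 kcal/mol
(b) reversed and × 3: (-3)·(-40.3) = +120.9 kcal/mol
(c) as written: -26.4 kcal/mol
ΔH°rxn = (-287.6) + (+120.9) + (-26.4) = -193.1 kcal/mol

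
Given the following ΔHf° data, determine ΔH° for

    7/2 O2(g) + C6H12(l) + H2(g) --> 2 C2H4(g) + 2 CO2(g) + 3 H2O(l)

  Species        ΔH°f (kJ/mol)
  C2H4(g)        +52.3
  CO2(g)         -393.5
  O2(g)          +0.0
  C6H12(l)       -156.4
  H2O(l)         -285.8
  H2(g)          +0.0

Products: 2·(+52.3) + 2·(-393.5) + 3·(-285.8) = -1539.8
Reactants: 7/2·(+0.0) + 1·(-156.4) + 1·(+0.0) = -156.4
ΔH° = (-1539.8) − (-156.4) = -1383.4 kJ/mol

ΔH° = -1383.4 kJ/mol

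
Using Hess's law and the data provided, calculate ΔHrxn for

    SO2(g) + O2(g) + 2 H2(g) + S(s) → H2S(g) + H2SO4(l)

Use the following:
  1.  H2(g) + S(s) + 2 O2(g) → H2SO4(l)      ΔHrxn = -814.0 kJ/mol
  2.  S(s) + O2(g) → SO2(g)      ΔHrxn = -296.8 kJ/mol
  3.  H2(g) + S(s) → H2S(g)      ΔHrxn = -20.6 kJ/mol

ΔHrxn = -537.8 kJ/mol

eq. 1 as written (H2SO4(l) already on the product side): -814.0 kJ/mol
eq. 2 reversed (SO2(g) must end up as a reactant): +296.8 kJ/mol
eq. 3 as written (H2S(g) already on the product side): -20.6 kJ/mol
Summing the manipulated equations, ΔHrxn = (-814.0) + (+296.8) + (-20.6) = -537.8 kJ/mol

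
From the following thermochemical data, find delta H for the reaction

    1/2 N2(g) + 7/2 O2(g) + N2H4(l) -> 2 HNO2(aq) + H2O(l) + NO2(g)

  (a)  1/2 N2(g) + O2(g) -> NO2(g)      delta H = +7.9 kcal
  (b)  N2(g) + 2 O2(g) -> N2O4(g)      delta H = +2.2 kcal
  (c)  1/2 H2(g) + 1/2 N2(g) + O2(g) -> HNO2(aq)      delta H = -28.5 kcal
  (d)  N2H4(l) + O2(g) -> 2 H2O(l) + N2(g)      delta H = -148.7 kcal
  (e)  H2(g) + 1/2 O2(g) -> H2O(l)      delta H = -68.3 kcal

(a) as written: +7.9 kcal
(b): not needed.
(c) × 2: (2)·(-28.5) = -57.0 kcal
(d) as written: -148.7 kcal
(e) reversed: +68.3 kcal
Since enthalpy is a state function, delta H = (1)·(+7.9) + (2)·(-28.5) + (1)·(-148.7) + (-1)·(-68.3) = -129.5 kcal

delta H = -129.5 kcal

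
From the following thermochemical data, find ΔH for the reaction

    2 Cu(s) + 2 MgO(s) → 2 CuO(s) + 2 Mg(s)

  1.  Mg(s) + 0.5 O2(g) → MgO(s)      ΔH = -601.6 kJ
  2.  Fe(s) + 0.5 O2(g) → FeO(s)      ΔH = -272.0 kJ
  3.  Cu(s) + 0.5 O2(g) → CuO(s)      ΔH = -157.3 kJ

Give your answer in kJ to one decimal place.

ΔH = 888.6 kJ

eq. 1 reversed and × 2: (-2)·(-601.6) = +1203.2 kJ
eq. 2: not needed.
eq. 3 × 2: (2)·(-157.3) = -314.6 kJ
ΔH = (-2)·(-601.6) + (2)·(-157.3) = 888.6 kJ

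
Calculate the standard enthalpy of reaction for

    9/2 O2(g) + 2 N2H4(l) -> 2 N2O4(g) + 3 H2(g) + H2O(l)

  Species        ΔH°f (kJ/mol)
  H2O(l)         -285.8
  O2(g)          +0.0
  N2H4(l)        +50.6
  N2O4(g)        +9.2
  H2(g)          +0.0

ΔH°rxn = Σ nΔHf°(products) − Σ nΔHf°(reactants).
Products: 2·(+9.2) + 3·(+0.0) + 1·(-285.8) = -267.4
Reactants: 9/2·(+0.0) + 2·(+50.6) = +101.2
ΔH° = (-267.4) − (+101.2) = -368.6 kJ/mol

ΔH° = -368.6 kJ/mol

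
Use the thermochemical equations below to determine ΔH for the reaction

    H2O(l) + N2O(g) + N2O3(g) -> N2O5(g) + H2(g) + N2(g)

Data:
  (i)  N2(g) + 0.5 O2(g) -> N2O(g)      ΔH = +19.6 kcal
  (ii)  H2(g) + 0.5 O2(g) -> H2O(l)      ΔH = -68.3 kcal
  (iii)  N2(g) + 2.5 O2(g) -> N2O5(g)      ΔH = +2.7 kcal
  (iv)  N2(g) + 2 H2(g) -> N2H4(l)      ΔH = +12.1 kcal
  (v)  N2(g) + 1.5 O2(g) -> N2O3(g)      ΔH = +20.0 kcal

ΔH = 31.4 kcal

(i) reversed: -19.6 kcal
(ii) reversed: +68.3 kcal
(iii) as written: +2.7 kcal
(iv): not needed.
(v) reversed: -20.0 kcal
ΔH = (-19.6) + (+68.3) + (+2.7) + (-20.0) = 31.4 kcal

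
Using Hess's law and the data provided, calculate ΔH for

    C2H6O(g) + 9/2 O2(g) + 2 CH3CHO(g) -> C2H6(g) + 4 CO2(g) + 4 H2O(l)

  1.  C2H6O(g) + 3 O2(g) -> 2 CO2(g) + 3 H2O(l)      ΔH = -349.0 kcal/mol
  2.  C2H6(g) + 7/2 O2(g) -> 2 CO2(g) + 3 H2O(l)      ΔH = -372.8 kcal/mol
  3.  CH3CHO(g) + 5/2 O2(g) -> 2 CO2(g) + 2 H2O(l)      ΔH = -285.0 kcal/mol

eq. 1 as written: -349.0 kcal/mol
eq. 2 reversed: +372.8 kcal/mol
eq. 3 × 2: (2)·(-285.0) = -570.0 kcal/mol
Summing the manipulated equations, ΔH = (-349.0) + (+372.8) + (-570.0) = -546.2 kcal/mol

ΔH = -546.2 kcal/mol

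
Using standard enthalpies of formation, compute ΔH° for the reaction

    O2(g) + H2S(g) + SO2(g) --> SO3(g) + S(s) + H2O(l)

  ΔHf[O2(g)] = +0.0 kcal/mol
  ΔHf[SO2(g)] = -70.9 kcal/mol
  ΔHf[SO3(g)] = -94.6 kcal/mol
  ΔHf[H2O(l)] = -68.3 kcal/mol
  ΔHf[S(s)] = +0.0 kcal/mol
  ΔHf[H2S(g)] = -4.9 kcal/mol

Products: 1·(-94.6) + 1·(+0.0) + 1·(-68.3) = -162.9
Reactants: 1·(+0.0) + 1·(-4.9) + 1·(-70.9) = -75.8
ΔH° = (-162.9) − (-75.8) = -87.1 kcal/mol

ΔH° = -87.1 kcal/mol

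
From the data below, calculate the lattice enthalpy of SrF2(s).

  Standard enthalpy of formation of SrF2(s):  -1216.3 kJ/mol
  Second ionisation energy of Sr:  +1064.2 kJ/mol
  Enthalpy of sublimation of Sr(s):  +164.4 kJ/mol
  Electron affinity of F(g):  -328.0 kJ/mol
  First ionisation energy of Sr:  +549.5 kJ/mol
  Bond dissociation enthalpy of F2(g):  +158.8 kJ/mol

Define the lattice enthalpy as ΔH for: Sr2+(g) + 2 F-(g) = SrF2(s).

ΔHf° = 1·ΔHsub + 1·(ΣIE) + 1·D(F2) + 2·EA + U
-1216.3 = 1·(+164.4) + 1·(+1613.7) + 1·(+158.8) + 2·(-328.0) + U
U = -1216.3 − (+1280.9) = -2497.2 kJ/mol

U = -2497.2 kJ/mol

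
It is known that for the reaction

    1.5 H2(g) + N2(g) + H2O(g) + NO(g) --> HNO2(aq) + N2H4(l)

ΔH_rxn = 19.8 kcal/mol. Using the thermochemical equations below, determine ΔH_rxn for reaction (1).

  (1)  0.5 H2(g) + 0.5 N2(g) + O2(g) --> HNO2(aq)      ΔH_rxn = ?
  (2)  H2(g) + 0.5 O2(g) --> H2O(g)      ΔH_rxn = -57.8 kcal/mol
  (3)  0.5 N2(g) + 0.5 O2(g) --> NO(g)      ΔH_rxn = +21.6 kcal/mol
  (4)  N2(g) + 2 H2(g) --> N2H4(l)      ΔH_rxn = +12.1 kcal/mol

ΔH_rxn = -28.5 kcal/mol

(1) as written (HNO2(aq) already on the product side): contributes x
(2) reversed (H2O(g) must end up as a reactant): +57.8 kcal/mol
(3) reversed (NO(g) must end up as a reactant): -21.6 kcal/mol
(4) as written (N2H4(l) already on the product side): +12.1 kcal/mol
+19.8 = (+57.8) + (-21.6) + (+12.1) + x
x = (+19.8 − (+48.3)) / (1) = -28.5 kcal/mol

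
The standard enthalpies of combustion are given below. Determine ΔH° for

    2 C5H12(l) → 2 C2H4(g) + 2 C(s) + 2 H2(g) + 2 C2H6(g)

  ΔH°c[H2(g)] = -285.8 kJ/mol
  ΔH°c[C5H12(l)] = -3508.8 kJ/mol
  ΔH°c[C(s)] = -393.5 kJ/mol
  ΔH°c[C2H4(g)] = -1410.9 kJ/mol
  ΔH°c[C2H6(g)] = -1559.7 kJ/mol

Using ΔH = Σ nΔHc°(reactants) − Σ nΔHc°(products):
= [2·(-3508.8)] − [2·(-1410.9) + 2·(-393.5) + 2·(-285.8) + 2·(-1559.7)]
= 282.2 kJ/mol

ΔH° = 282.2 kJ/mol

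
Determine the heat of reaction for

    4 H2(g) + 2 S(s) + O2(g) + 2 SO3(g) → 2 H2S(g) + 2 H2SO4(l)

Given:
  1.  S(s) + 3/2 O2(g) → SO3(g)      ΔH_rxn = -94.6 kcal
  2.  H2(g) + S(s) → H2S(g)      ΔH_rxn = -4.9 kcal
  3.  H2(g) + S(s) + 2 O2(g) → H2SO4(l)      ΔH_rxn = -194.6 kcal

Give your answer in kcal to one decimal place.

eq. 1 reversed and × 2: (-2)·(-94.6) = +189.2 kcal
eq. 2 × 2: (2)·(-4.9) = -9.8 kcal
eq. 3 × 2: (2)·(-194.6) = -389.2 kcal
ΔH_rxn = (-2)·(-94.6) + (2)·(-4.9) + (2)·(-194.6) = -209.8 kcal

ΔH_rxn = -209.8 kcal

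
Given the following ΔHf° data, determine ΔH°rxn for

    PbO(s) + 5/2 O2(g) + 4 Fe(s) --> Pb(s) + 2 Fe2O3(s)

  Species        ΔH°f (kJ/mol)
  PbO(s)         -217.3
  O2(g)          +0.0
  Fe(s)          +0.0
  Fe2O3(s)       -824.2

Products: 1·(+0.0) + 2·(-824.2) = -1648.4
Reactants: 1·(-217.3) + 5/2·(+0.0) + 4·(+0.0) = -217.3
ΔH°rxn = (-1648.4) − (-217.3) = -1431.1 kJ/mol

ΔH°rxn = -1431.1 kJ/mol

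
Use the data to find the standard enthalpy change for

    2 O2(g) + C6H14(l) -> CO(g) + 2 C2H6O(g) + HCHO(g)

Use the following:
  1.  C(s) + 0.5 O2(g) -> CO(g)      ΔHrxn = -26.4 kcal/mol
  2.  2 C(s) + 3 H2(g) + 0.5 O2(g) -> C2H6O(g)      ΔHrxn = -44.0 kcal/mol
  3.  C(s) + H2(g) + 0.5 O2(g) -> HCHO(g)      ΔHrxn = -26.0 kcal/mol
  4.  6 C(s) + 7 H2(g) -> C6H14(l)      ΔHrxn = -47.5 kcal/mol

ΔHrxn = -92.9 kcal/mol

eq. 1 as written (CO(g) already on the product side): -26.4 kcal/mol
eq. 2 × 2 (×2 to match 2 C2H6O(g) in the target): (2)·(-44.0) = -88.0 kcal/mol
eq. 3 as written (HCHO(g) already on the product side): -26.0 kcal/mol
eq. 4 reversed (reverse to put C6H14(l) on the reactant side): +47.5 kcal/mol
ΔHrxn = (-26.4) + (-88.0) + (-26.0) + (+47.5) = -92.9 kcal/mol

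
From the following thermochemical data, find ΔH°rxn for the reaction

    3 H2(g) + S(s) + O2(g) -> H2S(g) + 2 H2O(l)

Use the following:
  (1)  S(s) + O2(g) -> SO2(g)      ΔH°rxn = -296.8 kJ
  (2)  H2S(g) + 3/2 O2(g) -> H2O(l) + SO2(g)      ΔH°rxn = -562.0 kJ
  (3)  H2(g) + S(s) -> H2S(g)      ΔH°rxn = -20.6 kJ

(1) reversed and × 2: (-2)·(-296.8) = +593.6 kJ
(2) × 2: (2)·(-562.0) = -1124.0 kJ
(3) × 3: (3)·(-20.6) = -61.8 kJ
Since enthalpy is a state function, ΔH°rxn = (-2)·(-296.8) + (2)·(-562.0) + (3)·(-20.6) = -592.2 kJ

ΔH°rxn = -592.2 kJ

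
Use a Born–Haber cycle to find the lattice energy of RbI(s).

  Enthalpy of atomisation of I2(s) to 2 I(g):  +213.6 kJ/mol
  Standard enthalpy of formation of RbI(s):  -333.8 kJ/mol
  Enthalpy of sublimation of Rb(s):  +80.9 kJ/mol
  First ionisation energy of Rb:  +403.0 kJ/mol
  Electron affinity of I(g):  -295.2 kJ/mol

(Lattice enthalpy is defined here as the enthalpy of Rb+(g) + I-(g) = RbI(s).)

ΔHf° = 1·ΔHsub + 1·(ΣIE) + 1/2·D(I2) + 1·EA + U
-333.8 = 1·(+80.9) + 1·(+403.0) + 1/2·(+213.6) + 1·(-295.2) + U
U = -333.8 − (+295.5) = -629.3 kJ/mol

U = -629.3 kJ/mol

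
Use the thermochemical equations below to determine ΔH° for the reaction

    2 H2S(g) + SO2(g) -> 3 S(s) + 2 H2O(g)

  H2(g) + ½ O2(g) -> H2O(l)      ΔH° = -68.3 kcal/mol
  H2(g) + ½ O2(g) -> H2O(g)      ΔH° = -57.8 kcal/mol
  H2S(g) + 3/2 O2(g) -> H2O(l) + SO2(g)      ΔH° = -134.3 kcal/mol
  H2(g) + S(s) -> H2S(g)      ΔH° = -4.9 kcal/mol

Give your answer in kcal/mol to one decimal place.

ΔH° = -34.9 kcal/mol

equation 1 as written: -68.3 kcal/mol
equation 2 × 2: (2)·(-57.8) = -115.6 kcal/mol
equation 3 reversed: +134.3 kcal/mol
equation 4 reversed and × 3: (-3)·(-4.9) = +14.7 kcal/mol
ΔH° = (1)·(-68.3) + (2)·(-57.8) + (-1)·(-134.3) + (-3)·(-4.9) = -34.9 kcal/mol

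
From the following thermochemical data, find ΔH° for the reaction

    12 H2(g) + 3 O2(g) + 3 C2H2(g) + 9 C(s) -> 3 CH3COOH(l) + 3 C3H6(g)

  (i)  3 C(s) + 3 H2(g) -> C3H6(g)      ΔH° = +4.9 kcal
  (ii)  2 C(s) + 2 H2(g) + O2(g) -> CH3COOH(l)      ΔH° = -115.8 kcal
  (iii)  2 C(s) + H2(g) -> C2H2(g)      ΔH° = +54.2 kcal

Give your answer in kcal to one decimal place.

ΔH° = -495.3 kcal

(i) × 3 (×3 to match 3 C3H6(g) in the target): (3)·(+4.9) = +14.7 kcal
(ii) × 3 (scale by 3 for the 3 CH3COOH(l)): (3)·(-115.8) = -347.4 kcal
(iii) reversed and × 3 (C2H2(g) must end up as a reactant; scale by 3 for the 3 C2H2(g)): (-3)·(+54.2) = -162.6 kcal
Summing the manipulated equations, ΔH° = (+14.7) + (-347.4) + (-162.6) = -495.3 kcal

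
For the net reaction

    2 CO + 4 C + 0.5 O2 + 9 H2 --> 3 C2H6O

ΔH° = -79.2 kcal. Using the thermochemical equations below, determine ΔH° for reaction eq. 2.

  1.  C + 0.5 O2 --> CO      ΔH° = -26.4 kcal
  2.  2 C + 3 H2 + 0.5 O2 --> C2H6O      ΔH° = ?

eq. 1 reversed and × 2: (-2)·(-26.4) = +52.8 kcal
eq. 2 × 3: contributes 3·x
-79.2 = (+52.8) + 3·x
x = (-79.2 − (+52.8)) / (3) = -44.0 kcal

ΔH° = -44.0 kcal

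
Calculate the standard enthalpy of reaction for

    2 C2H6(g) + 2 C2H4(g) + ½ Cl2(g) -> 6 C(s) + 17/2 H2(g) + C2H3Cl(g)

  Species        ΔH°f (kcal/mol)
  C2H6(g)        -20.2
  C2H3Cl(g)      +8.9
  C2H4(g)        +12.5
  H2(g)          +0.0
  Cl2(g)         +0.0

ΔH° = 24.3 kcal/mol

Products: 6·(+0.0) + 17/2·(+0.0) + 1·(+8.9) = +8.9
Reactants: 2·(-20.2) + 2·(+12.5) + 1/2·(+0.0) = -15.4
ΔH° = (+8.9) − (-15.4) = 24.3 kcal/mol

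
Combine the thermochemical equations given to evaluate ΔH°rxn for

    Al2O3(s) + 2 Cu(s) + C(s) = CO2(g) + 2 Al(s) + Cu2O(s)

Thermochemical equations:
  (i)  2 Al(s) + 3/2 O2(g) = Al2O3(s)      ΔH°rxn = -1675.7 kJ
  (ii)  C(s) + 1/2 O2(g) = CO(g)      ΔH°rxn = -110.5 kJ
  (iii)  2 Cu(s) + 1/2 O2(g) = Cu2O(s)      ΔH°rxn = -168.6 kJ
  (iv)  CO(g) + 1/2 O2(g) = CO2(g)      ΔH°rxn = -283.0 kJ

ΔH°rxn = 1113.6 kJ

(i) reversed (Al2O3(s) must end up as a reactant): +1675.7 kJ
(ii) as written (C(s) already on the reactant side): -110.5 kJ
(iii) as written (Cu2O(s) already on the product side): -168.6 kJ
(iv) as written (CO2(g) already on the product side): -283.0 kJ
ΔH°rxn = (+1675.7) + (-110.5) + (-168.6) + (-283.0) = 1113.6 kJ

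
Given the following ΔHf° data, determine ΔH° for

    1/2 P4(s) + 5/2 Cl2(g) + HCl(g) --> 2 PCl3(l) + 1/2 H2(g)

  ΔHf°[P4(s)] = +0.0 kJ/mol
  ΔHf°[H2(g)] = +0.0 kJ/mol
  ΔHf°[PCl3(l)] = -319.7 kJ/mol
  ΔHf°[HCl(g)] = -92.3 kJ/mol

ΔH° = -547.1 kJ/mol

Products: 2·(-319.7) + 1/2·(+0.0) = -639.4
Reactants: 1/2·(+0.0) + 5/2·(+0.0) + 1·(-92.3) = -92.3
ΔH° = (-639.4) − (-92.3) = -547.1 kJ/mol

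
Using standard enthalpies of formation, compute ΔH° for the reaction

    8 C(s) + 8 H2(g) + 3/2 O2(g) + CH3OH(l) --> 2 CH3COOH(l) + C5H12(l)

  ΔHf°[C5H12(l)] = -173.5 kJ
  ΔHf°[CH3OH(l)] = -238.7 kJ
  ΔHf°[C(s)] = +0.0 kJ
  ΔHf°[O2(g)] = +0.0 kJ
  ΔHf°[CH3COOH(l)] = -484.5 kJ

ΔH° = -903.8 kJ

Products: 2·(-484.5) + 1·(-173.5) = -1142.5
Reactants: 8·(+0.0) + 8·(+0.0) + 3/2·(+0.0) + 1·(-238.7) = -238.7
ΔH° = (-1142.5) − (-238.7) = -903.8 kJ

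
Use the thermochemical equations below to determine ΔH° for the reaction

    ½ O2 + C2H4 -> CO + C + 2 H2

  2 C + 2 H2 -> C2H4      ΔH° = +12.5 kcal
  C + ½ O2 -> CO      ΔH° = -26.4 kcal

ΔH° = -38.9 kcal

equation 1 reversed (reverse to put C2H4 on the reactant side): -12.5 kcal
equation 2 as written (CO already on the product side): -26.4 kcal
Since enthalpy is a state function, ΔH° = (-1)·(+12.5) + (1)·(-26.4) = -38.9 kcal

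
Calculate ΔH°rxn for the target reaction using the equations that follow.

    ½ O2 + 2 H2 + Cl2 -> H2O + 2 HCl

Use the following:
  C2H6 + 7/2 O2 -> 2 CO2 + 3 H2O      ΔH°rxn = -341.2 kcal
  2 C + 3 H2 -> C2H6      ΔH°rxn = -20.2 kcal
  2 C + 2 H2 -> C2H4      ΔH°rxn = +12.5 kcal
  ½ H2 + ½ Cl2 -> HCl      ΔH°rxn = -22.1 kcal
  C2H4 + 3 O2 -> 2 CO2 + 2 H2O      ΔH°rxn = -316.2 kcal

equation 1 as written: -341.2 kcal
equation 2 as written: -20.2 kcal
equation 3 reversed: -12.5 kcal
equation 4 × 2: (2)·(-22.1) = -44.2 kcal
equation 5 reversed: +316.2 kcal
Since enthalpy is a state function, ΔH°rxn = (-341.2) + (-20.2) + (-12.5) + (-44.2) + (+316.2) = -101.9 kcal

ΔH°rxn = -101.9 kcal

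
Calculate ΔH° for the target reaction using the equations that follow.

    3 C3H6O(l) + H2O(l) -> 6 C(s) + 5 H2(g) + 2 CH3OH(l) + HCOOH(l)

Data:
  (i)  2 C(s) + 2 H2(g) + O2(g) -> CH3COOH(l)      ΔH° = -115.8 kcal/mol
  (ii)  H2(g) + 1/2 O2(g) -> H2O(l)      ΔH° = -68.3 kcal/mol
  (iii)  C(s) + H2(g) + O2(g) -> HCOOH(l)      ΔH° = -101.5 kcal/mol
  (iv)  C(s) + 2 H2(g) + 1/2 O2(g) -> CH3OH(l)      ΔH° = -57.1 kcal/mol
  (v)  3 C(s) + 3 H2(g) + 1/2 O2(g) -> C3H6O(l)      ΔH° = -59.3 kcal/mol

ΔH° = 30.5 kcal/mol

(i): not needed.
(ii) reversed: +68.3 kcal/mol
(iii) as written: -101.5 kcal/mol
(iv) × 2: (2)·(-57.1) = -114.2 kcal/mol
(v) reversed and × 3: (-3)·(-59.3) = +177.9 kcal/mol
ΔH° = (-1)·(-68.3) + (1)·(-101.5) + (2)·(-57.1) + (-3)·(-59.3) = 30.5 kcal/mol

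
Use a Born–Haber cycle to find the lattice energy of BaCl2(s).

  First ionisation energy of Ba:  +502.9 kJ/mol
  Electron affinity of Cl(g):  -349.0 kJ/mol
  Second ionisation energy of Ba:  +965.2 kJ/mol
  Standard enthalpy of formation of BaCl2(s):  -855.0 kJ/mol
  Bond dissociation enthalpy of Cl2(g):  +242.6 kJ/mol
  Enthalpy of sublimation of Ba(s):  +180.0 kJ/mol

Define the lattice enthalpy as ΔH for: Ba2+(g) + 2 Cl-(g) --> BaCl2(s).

U = -2047.7 kJ/mol

ΔHf° = 1·ΔHsub + 1·(ΣIE) + 1·D(Cl2) + 2·EA + U
-855.0 = 1·(+180.0) + 1·(+1468.1) + 1·(+242.6) + 2·(-349.0) + U
U = -855.0 − (+1192.7) = -2047.7 kJ/mol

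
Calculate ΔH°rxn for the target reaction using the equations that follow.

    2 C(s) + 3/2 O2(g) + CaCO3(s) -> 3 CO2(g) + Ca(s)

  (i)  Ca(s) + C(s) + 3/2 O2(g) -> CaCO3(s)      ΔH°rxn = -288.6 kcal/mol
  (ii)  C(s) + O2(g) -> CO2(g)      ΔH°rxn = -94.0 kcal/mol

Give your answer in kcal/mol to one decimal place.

(i) reversed: +288.6 kcal/mol
(ii) × 3: (3)·(-94.0) = -282.0 kcal/mol
By Hess's law, ΔH°rxn = (-1)·(-288.6) + (3)·(-94.0) = 6.6 kcal/mol

ΔH°rxn = 6.6 kcal/mol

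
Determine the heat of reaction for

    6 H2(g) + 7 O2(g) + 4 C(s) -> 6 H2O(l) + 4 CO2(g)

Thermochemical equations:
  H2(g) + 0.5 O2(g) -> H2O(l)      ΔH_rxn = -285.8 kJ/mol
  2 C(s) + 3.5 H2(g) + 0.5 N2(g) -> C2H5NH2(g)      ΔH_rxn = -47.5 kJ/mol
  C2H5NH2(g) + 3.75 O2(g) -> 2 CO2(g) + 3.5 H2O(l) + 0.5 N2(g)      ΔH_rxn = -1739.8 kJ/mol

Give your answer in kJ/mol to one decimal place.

equation 1 reversed: +285.8 kJ/mol
equation 2 × 2: (2)·(-47.5) = -95.0 kJ/mol
equation 3 × 2: (2)·(-1739.8) = -3479.6 kJ/mol
Since enthalpy is a state function, ΔH_rxn = (-1)·(-285.8) + (2)·(-47.5) + (2)·(-1739.8) = -3288.8 kJ/mol

ΔH_rxn = -3288.8 kJ/mol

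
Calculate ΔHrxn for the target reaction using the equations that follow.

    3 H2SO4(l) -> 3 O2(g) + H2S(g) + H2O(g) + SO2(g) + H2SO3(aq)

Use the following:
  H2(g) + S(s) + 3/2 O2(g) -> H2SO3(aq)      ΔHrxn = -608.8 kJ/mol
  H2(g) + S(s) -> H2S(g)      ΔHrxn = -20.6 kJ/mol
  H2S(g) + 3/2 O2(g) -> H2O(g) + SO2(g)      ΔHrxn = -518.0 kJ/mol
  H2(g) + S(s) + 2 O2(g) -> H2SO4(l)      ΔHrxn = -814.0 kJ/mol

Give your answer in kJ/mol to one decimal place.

equation 1 as written (H2SO3(aq) already on the product side): -608.8 kJ/mol
equation 2 × 2: (2)·(-20.6) = -41.2 kJ/mol
equation 3 as written (H2O(g) already on the product side): -518.0 kJ/mol
equation 4 reversed and × 3 (reverse to put H2SO4(l) on the reactant side; scale by 3 for the 3 H2SO4(l)): (-3)·(-814.0) = +2442.0 kJ/mol
ΔHrxn = (1)·(-608.8) + (2)·(-20.6) + (1)·(-518.0) + (-3)·(-814.0) = 1274.0 kJ/mol

ΔHrxn = 1274.0 kJ/mol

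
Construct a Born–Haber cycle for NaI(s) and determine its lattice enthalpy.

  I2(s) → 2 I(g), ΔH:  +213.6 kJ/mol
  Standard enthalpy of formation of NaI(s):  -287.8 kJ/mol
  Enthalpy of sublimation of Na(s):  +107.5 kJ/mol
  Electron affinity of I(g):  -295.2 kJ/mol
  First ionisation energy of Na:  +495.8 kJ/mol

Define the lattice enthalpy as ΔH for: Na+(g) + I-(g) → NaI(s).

U = -702.7 kJ/mol

ΔHf° = 1·ΔHsub + 1·(ΣIE) + 1/2·D(I2) + 1·EA + U
-287.8 = 1·(+107.5) + 1·(+495.8) + 1/2·(+213.6) + 1·(-295.2) + U
U = -287.8 − (+414.9) = -702.7 kJ/mol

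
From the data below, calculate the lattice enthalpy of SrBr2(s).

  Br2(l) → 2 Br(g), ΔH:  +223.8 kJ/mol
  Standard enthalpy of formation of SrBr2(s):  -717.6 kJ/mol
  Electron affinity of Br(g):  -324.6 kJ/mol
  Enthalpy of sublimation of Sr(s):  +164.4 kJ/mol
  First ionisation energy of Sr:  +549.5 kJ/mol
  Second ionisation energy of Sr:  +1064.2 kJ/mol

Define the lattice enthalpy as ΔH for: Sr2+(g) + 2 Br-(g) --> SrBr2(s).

U = -2070.3 kJ/mol

ΔHf° = 1·ΔHsub + 1·(ΣIE) + 1·D(Br2) + 2·EA + U
-717.6 = 1·(+164.4) + 1·(+1613.7) + 1·(+223.8) + 2·(-324.6) + U
U = -717.6 − (+1352.7) = -2070.3 kJ/mol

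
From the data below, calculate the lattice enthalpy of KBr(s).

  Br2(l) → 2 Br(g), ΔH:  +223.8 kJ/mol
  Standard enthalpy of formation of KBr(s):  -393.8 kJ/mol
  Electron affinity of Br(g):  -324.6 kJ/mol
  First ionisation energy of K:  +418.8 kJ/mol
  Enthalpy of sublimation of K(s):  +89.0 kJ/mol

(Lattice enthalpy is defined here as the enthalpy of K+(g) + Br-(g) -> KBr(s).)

ΔHf° = 1·ΔHsub + 1·(ΣIE) + 1/2·D(Br2) + 1·EA + U
-393.8 = 1·(+89.0) + 1·(+418.8) + 1/2·(+223.8) + 1·(-324.6) + U
U = -393.8 − (+295.1) = -688.9 kJ/mol

U = -688.9 kJ/mol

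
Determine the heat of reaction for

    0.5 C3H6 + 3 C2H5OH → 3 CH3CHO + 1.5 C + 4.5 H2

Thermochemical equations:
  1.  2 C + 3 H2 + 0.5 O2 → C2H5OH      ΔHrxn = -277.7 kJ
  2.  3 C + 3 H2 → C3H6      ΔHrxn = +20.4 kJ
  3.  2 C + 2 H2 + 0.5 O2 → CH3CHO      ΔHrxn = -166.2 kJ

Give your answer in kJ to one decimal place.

ΔHrxn = 324.3 kJ

eq. 1 reversed and × 3 (reverse to put C2H5OH on the reactant side; ×3 to match 3 C2H5OH in the target): (-3)·(-277.7) = +833.1 kJ
eq. 2 reversed and × 1/2 (C3H6 must end up as a reactant; ×1/2 to match 1/2 C3H6 in the target): (-1/2)·(+20.4) = -10.2 kJ
eq. 3 × 3 (scale by 3 for the 3 CH3CHO): (3)·(-166.2) = -498.6 kJ
By Hess's law, ΔHrxn = (+833.1) + (-10.2) + (-498.6) = 324.3 kJ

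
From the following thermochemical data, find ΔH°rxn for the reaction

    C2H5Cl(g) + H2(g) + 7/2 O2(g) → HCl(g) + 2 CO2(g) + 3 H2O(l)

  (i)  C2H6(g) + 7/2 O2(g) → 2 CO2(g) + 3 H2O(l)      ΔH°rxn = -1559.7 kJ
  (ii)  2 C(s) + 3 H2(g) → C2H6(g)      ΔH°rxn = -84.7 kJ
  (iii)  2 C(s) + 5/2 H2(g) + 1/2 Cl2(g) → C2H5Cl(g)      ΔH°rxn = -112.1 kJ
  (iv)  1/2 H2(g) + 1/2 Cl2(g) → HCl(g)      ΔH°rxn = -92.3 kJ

(i) as written (CO2(g) already on the product side): -1559.7 kJ
(ii) as written: -84.7 kJ
(iii) reversed (reverse to put C2H5Cl(g) on the reactant side): +112.1 kJ
(iv) as written (HCl(g) already on the product side): -92.3 kJ
Summing the manipulated equations, ΔH°rxn = (-1559.7) + (-84.7) + (+112.1) + (-92.3) = -1624.6 kJ

ΔH°rxn = -1624.6 kJ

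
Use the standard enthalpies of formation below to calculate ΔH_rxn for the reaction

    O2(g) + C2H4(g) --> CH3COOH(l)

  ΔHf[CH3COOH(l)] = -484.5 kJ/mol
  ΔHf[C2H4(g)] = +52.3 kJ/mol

Products: 1·(-484.5) = -484.5
Reactants: 1·(+0.0) + 1·(+52.3) = +52.3
ΔH_rxn = (-484.5) − (+52.3) = -536.8 kJ/mol

ΔH_rxn = -536.8 kJ/mol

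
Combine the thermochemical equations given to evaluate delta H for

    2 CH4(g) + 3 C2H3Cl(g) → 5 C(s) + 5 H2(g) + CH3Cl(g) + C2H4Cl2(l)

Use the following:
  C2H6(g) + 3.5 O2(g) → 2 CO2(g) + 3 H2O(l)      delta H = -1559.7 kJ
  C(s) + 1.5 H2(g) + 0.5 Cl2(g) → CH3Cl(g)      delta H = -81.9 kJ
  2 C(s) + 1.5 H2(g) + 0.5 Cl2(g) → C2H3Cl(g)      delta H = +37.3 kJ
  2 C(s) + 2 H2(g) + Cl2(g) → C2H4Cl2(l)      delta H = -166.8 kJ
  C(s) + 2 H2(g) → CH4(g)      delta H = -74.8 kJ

equation 1: not needed.
equation 2 as written: -81.9 kJ
equation 3 reversed and × 3: (-3)·(+37.3) = -111.9 kJ
equation 4 as written: -166.8 kJ
equation 5 reversed and × 2: (-2)·(-74.8) = +149.6 kJ
delta H = (1)·(-81.9) + (-3)·(+37.3) + (1)·(-166.8) + (-2)·(-74.8) = -211.0 kJ

delta H = -211.0 kJ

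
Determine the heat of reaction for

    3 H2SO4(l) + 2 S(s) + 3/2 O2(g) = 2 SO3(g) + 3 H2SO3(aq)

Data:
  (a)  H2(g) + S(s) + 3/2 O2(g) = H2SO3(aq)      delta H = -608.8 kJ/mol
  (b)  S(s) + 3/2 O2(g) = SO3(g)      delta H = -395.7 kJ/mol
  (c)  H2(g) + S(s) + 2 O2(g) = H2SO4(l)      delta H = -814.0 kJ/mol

(a) × 3: (3)·(-608.8) = -1826.4 kJ/mol
(b) × 2: (2)·(-395.7) = -791.4 kJ/mol
(c) reversed and × 3: (-3)·(-814.0) = +2442.0 kJ/mol
delta H = (3)·(-608.8) + (2)·(-395.7) + (-3)·(-814.0) = -175.8 kJ/mol

delta H = -175.8 kJ/mol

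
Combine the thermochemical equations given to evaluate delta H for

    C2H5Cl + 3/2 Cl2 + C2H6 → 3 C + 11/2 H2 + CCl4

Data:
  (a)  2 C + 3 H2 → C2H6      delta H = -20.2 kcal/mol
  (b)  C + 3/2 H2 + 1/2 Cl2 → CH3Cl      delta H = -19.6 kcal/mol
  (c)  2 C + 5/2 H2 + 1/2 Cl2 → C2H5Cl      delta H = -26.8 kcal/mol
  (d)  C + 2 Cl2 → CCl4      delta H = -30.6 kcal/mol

(a) reversed: +20.2 kcal/mol
(b): not needed.
(c) reversed: +26.8 kcal/mol
(d) as written: -30.6 kcal/mol
Combining the equations, delta H = (-1)·(-20.2) + (-1)·(-26.8) + (1)·(-30.6) = 16.4 kcal/mol

delta H = 16.4 kcal/mol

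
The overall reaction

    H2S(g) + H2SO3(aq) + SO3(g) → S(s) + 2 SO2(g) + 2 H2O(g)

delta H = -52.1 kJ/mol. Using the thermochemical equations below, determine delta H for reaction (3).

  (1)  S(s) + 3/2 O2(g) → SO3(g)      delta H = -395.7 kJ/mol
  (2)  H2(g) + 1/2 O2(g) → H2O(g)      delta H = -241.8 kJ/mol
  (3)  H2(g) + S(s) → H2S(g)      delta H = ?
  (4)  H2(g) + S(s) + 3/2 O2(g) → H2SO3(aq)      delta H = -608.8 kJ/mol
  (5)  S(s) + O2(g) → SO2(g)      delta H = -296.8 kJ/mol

delta H = -20.6 kJ/mol

(1) reversed (reverse to put SO3(g) on the reactant side): +395.7 kJ/mol
(2) × 2 (scale by 2 for the 2 H2O(g)): (2)·(-241.8) = -483.6 kJ/mol
(3) reversed (reverse to put H2S(g) on the reactant side): contributes −x
(4) reversed (H2SO3(aq) must end up as a reactant): +608.8 kJ/mol
(5) × 2 (×2 to match 2 SO2(g) in the target): (2)·(-296.8) = -593.6 kJ/mol
-52.1 = (+395.7) + (-483.6) + (+608.8) + (-593.6) − x
x = (-52.1 − (-72.7)) / (-1) = -20.6 kJ/mol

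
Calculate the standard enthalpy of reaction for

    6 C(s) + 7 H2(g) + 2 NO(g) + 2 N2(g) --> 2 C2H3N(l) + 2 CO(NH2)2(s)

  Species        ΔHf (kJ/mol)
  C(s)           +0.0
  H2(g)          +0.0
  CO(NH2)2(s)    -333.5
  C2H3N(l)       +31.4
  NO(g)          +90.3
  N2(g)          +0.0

ΔH°rxn = Σ nΔHf°(products) − Σ nΔHf°(reactants).
Products: 2·(+31.4) + 2·(-333.5) = -604.2
Reactants: 6·(+0.0) + 7·(+0.0) + 2·(+90.3) + 2·(+0.0) = +180.6
ΔHrxn = (-604.2) − (+180.6) = -784.8 kJ/mol

ΔHrxn = -784.8 kJ/mol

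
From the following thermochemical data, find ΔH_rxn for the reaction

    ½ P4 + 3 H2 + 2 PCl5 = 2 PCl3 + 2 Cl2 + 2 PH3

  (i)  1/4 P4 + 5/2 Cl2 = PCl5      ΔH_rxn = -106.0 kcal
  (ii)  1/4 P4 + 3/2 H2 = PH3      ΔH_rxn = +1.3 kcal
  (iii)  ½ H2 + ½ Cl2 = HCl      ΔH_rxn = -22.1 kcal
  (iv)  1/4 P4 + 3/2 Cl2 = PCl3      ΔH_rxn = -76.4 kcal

ΔH_rxn = 61.8 kcal

(i) reversed and × 2 (PCl5 must end up as a reactant; ×2 to match 2 PCl5 in the target): (-2)·(-106.0) = +212.0 kcal
(ii) × 2 (scale by 2 for the 2 PH3): (2)·(+1.3) = +2.6 kcal
(iii): not needed (HCl appears nowhere else).
(iv) × 2 (scale by 2 for the 2 PCl3): (2)·(-76.4) = -152.8 kcal
Since enthalpy is a state function, ΔH_rxn = (+212.0) + (+2.6) + (-152.8) = 61.8 kcal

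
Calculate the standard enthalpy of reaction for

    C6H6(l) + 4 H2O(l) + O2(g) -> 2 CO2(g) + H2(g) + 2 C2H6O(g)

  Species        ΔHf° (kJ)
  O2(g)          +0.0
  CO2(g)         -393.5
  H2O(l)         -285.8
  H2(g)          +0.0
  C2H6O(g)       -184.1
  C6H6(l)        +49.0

Products: 2·(-393.5) + 1·(+0.0) + 2·(-184.1) = -1155.2
Reactants: 1·(+49.0) + 4·(-285.8) + 1·(+0.0) = -1094.2
ΔH° = (-1155.2) − (-1094.2) = -61.0 kJ

ΔH° = -61.0 kJ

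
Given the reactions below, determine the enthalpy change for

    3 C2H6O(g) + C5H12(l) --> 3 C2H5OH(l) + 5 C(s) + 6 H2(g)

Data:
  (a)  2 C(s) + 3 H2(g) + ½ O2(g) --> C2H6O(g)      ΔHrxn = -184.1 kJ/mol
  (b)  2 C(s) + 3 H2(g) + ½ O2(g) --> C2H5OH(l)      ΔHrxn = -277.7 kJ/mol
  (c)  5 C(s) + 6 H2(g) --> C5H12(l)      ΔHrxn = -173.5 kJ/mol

ΔHrxn = -107.3 kJ/mol

(a) reversed and × 3 (C2H6O(g) must end up as a reactant; ×3 to match 3 C2H6O(g) in the target): (-3)·(-184.1) = +552.3 kJ/mol
(b) × 3 (×3 to match 3 C2H5OH(l) in the target): (3)·(-277.7) = -833.1 kJ/mol
(c) reversed (C5H12(l) must end up as a reactant): +173.5 kJ/mol
Since enthalpy is a state function, ΔHrxn = (-3)·(-184.1) + (3)·(-277.7) + (-1)·(-173.5) = -107.3 kJ/mol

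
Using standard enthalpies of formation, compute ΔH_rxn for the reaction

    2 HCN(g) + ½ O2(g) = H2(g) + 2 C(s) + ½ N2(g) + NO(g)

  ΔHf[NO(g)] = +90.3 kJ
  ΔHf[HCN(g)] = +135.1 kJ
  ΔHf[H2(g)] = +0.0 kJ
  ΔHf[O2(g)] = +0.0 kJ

ΔH_rxn = -179.9 kJ

ΔH°rxn = Σ nΔHf°(products) − Σ nΔHf°(reactants).
Products: 1·(+0.0) + 2·(+0.0) + 1/2·(+0.0) + 1·(+90.3) = +90.3
Reactants: 2·(+135.1) + 1/2·(+0.0) = +270.2
ΔH_rxn = (+90.3) − (+270.2) = -179.9 kJ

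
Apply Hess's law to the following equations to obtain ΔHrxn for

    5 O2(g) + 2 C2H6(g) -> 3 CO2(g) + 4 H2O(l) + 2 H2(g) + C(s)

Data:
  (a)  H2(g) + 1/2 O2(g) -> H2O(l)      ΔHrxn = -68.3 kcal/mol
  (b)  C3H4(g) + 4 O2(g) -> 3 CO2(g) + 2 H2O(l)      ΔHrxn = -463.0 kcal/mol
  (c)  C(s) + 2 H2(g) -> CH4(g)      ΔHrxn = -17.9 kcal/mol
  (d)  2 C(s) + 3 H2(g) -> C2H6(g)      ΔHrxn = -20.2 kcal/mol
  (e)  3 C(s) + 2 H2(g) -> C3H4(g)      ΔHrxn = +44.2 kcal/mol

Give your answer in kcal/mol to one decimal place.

ΔHrxn = -515.0 kcal/mol

(a) × 2: (2)·(-68.3) = -136.6 kcal/mol
(b) as written (CO2(g) already on the product side): -463.0 kcal/mol
(c): not needed (CH4(g) appears nowhere else).
(d) reversed and × 2 (reverse to put C2H6(g) on the reactant side; scale by 2 for the 2 C2H6(g)): (-2)·(-20.2) = +40.4 kcal/mol
(e) as written: +44.2 kcal/mol
By Hess's law, ΔHrxn = (-136.6) + (-463.0) + (+40.4) + (+44.2) = -515.0 kcal/mol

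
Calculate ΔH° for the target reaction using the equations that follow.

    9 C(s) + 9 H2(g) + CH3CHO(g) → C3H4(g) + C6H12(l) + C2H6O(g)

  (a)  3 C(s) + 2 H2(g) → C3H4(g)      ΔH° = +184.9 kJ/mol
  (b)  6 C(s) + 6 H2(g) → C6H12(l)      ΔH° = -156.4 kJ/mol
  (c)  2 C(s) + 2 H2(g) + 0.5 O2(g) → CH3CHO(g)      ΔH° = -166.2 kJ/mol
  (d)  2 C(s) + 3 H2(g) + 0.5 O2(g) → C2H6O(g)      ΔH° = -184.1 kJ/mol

ΔH° = 10.6 kJ/mol

(a) as written: +184.9 kJ/mol
(b) as written: -156.4 kJ/mol
(c) reversed: +166.2 kJ/mol
(d) as written: -184.1 kJ/mol
ΔH° = (+184.9) + (-156.4) + (+166.2) + (-184.1) = 10.6 kJ/mol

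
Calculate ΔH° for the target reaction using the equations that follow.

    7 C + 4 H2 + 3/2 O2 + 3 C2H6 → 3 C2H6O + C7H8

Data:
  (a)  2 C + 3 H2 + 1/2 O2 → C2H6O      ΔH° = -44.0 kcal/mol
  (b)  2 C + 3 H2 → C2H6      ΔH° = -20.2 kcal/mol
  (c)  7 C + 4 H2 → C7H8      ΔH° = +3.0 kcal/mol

ΔH° = -68.4 kcal/mol

(a) × 3: (3)·(-44.0) = -132.0 kcal/mol
(b) reversed and × 3: (-3)·(-20.2) = +60.6 kcal/mol
(c) as written: +3.0 kcal/mol
Summing the manipulated equations, ΔH° = (3)·(-44.0) + (-3)·(-20.2) + (1)·(+3.0) = -68.4 kcal/mol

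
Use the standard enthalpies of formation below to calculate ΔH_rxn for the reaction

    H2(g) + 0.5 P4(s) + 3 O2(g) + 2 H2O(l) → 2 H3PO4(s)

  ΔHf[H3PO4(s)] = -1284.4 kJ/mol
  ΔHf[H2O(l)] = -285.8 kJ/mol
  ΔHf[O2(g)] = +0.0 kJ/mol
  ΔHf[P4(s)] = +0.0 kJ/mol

ΔH_rxn = -1997.2 kJ/mol

ΔH°rxn = Σ nΔHf°(products) − Σ nΔHf°(reactants).
Products: 2·(-1284.4) = -2568.8
Reactants: 1·(+0.0) + 1/2·(+0.0) + 3·(+0.0) + 2·(-285.8) = -571.6
ΔH_rxn = (-2568.8) − (-571.6) = -1997.2 kJ/mol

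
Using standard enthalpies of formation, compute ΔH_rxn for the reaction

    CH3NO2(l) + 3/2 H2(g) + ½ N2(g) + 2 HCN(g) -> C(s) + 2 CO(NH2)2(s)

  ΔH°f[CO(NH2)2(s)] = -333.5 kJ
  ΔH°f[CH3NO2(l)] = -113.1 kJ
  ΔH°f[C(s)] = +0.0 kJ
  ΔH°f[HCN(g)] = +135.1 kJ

ΔH_rxn = -824.1 kJ

Products: 1·(+0.0) + 2·(-333.5) = -667.0
Reactants: 1·(-113.1) + 3/2·(+0.0) + 1/2·(+0.0) + 2·(+135.1) = +157.1
ΔH_rxn = (-667.0) − (+157.1) = -824.1 kJ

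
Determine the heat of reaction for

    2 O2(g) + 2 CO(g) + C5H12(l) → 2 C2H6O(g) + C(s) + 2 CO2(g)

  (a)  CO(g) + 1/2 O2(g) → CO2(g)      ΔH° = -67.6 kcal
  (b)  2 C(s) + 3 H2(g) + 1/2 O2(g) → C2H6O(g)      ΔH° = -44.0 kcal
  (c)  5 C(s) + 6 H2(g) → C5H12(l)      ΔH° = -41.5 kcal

(a) × 2: (2)·(-67.6) = -135.2 kcal
(b) × 2: (2)·(-44.0) = -88.0 kcal
(c) reversed: +41.5 kcal
ΔH° = (2)·(-67.6) + (2)·(-44.0) + (-1)·(-41.5) = -181.7 kcal

ΔH° = -181.7 kcal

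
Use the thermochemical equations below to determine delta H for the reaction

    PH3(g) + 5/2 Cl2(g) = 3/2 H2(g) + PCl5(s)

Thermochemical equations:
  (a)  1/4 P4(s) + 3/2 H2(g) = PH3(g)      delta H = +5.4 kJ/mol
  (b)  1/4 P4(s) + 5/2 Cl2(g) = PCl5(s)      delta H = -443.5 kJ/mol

delta H = -448.9 kJ/mol

(a) reversed: -5.4 kJ/mol
(b) as written: -443.5 kJ/mol
delta H = (-5.4) + (-443.5) = -448.9 kJ/mol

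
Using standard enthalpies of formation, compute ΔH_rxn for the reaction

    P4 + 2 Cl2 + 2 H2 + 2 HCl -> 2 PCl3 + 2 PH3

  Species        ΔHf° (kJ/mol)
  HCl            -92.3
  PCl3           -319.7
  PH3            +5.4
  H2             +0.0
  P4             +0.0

ΔH_rxn = -444.0 kJ/mol

Products: 2·(-319.7) + 2·(+5.4) = -628.6
Reactants: 1·(+0.0) + 2·(+0.0) + 2·(+0.0) + 2·(-92.3) = -184.6
ΔH_rxn = (-628.6) − (-184.6) = -444.0 kJ/mol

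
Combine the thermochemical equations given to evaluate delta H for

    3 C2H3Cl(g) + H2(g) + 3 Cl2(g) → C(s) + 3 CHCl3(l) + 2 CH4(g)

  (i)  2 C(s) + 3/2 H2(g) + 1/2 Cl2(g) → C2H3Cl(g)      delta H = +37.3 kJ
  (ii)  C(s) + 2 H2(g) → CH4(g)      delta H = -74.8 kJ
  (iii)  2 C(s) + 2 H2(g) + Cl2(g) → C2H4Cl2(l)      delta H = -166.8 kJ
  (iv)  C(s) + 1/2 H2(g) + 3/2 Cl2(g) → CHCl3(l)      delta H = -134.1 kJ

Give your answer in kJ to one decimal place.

(i) reversed and × 3: (-3)·(+37.3) = -111.9 kJ
(ii) × 2: (2)·(-74.8) = -149.6 kJ
(iii): not needed.
(iv) × 3: (3)·(-134.1) = -402.3 kJ
By Hess's law, delta H = (-111.9) + (-149.6) + (-402.3) = -663.8 kJ

delta H = -663.8 kJ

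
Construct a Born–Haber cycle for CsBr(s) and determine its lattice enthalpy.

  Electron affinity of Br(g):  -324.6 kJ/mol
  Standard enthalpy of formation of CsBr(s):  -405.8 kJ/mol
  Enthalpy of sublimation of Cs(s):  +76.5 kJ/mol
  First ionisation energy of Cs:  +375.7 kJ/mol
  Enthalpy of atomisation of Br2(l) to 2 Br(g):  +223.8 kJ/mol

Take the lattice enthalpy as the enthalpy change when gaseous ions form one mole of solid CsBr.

U = -645.3 kJ/mol

ΔHf° = 1·ΔHsub + 1·(ΣIE) + 1/2·D(Br2) + 1·EA + U
-405.8 = 1·(+76.5) + 1·(+375.7) + 1/2·(+223.8) + 1·(-324.6) + U
U = -405.8 − (+239.5) = -645.3 kJ/mol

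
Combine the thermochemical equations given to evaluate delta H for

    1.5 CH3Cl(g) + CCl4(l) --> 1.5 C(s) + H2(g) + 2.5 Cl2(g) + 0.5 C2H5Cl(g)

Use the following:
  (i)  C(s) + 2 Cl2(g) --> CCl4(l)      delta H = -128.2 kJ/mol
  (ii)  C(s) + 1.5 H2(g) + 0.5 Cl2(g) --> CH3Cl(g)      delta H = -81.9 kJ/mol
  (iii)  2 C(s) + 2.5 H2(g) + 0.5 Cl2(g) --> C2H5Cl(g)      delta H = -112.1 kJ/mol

(i) reversed (CCl4(l) must end up as a reactant): +128.2 kJ/mol
(ii) reversed and × 3/2 (reverse to put CH3Cl(g) on the reactant side; ×3/2 to match 3/2 CH3Cl(g) in the target): (-3/2)·(-81.9) = +122.85 kJ/mol
(iii) × 1/2 (×1/2 to match 1/2 C2H5Cl(g) in the target): (1/2)·(-112.1) = -56.05 kJ/mol
Combining the equations, delta H = (+128.2) + (+122.85) + (-56.05) = 195.0 kJ/mol

delta H = 195.0 kJ/mol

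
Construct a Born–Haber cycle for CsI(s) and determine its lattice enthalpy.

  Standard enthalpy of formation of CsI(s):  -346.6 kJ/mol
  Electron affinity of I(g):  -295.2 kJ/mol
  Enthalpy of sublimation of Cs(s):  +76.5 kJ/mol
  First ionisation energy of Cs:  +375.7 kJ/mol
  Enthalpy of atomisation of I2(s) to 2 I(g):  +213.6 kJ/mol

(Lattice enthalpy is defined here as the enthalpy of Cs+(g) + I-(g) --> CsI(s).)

U = -610.4 kJ/mol

ΔHf° = 1·ΔHsub + 1·(ΣIE) + 1/2·D(I2) + 1·EA + U
-346.6 = 1·(+76.5) + 1·(+375.7) + 1/2·(+213.6) + 1·(-295.2) + U
U = -346.6 − (+263.8) = -610.4 kJ/mol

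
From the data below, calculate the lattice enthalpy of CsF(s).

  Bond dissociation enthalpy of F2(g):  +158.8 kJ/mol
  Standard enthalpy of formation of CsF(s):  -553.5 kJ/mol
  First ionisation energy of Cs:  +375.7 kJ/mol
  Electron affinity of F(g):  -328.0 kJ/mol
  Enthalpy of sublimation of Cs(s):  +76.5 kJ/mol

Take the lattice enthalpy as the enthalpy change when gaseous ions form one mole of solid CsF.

ΔHf° = 1·ΔHsub + 1·(ΣIE) + 1/2·D(F2) + 1·EA + U
-553.5 = 1·(+76.5) + 1·(+375.7) + 1/2·(+158.8) + 1·(-328.0) + U
U = -553.5 − (+203.6) = -757.1 kJ/mol

U = -757.1 kJ/mol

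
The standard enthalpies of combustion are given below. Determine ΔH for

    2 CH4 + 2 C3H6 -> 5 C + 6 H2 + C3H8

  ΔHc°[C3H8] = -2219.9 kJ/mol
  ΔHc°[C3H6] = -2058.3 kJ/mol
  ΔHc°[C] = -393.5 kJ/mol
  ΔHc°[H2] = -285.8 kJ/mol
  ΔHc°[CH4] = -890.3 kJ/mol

ΔH = 5.0 kJ/mol

Using ΔH = Σ nΔHc°(reactants) − Σ nΔHc°(products):
= [2·(-890.3) + 2·(-2058.3)] − [5·(-393.5) + 6·(-285.8) + 1·(-2219.9)]
= 5.0 kJ/mol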